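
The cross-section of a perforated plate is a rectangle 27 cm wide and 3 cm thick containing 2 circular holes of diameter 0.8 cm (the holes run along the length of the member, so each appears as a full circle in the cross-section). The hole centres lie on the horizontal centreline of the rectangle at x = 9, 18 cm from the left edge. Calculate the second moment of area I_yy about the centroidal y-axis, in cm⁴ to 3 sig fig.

I_yy ≈ 4900 cm⁴

Split into non-overlapping primitives; take the origin at the lower-left of the bounding box.
Plate: 27 × 3, A = 81 cm², x = 13.5 cm, Ī = 4920.8 cm⁴.
Hole 1 (subtracted): ⌀0.8, A = 0.50265 cm², x = 9 cm, Ī = 0.020106 cm⁴.
Hole 2 (subtracted): ⌀0.8, A = 0.50265 cm², x = 18 cm, Ī = 0.020106 cm⁴.
By symmetry the centroid is at mid-width, x̄ = 13.5 cm.
Transfer each piece to the centroidal y-axis using Ī + A·d² with d = x − 13.5:
  plate: d = 0 cm → contributes +4920.8 cm⁴
  hole 1: d = -4.5 cm → contributes −10.199 cm⁴
  hole 2: d = 4.5 cm → contributes −10.199 cm⁴
Total I = 4900.4 cm⁴.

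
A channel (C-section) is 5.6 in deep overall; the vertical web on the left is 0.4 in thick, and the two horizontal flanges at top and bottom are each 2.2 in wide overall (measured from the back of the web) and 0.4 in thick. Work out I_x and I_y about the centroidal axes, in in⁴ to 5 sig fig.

I_x ≈ 15.607 in⁴, I_y ≈ 1.4793 in⁴

Decompose the section into non-overlapping parts with the origin at the bottom-left of its bounding rectangle.
Web: 0.4 × 5.6, A = 2.24 in², y = 2.8 in, Ī = 5.853867 in⁴.
Top flange (beyond web): 1.8 × 0.4, A = 0.72 in², y = 5.4 in, Ī = 0.0096 in⁴.
Bottom flange (beyond web): 1.8 × 0.4, A = 0.72 in², y = 0.2 in, Ī = 0.0096 in⁴.
By symmetry the centroid is at mid-height, ȳ = 2.8 in.
Transfer each piece to the centroidal x-axis using Ī + A·d² with d = y − 2.8:
  web: d = 0 in → contributes +5.853867 in⁴
  top flange (beyond web): d = 2.6 in → contributes +4.8768 in⁴
  bottom flange (beyond web): d = -2.6 in → contributes +4.8768 in⁴
Total I = 15.60747 in⁴.
For the y-axis: x̄ = 0.6304348 in.
Repeating about the centroidal y-axis gives I_y = 1.479258 in⁴.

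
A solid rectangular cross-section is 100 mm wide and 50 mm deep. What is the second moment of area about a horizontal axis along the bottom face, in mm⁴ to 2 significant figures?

I_base ≈ 4.2 × 10⁶ mm⁴

The section: 100 × 50, A = 5 000 mm², y = 25 mm, Ī = 1 041 667 mm⁴.
Transfer it to a horizontal axis along the bottom face using Ī + A·d² with d = y − 0:
  the section: d = 25 mm → contributes +4 166 667 mm⁴
Total I = 4 166 667 mm⁴.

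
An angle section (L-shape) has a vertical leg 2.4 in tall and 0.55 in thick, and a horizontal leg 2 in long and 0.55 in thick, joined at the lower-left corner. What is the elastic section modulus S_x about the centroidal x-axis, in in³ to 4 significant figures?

Break the section into simple shapes (no overlaps), measuring from the bottom-left corner of the bounding box.
Vertical leg: 0.55 × 2.4, A = 1.32 in², y = 1.2 in, Ī = 0.6336 in⁴.
Horizontal leg (remainder): 1.45 × 0.55, A = 0.7975 in², y = 0.275 in, Ī = 0.0201036 in⁴.
Centroid: ȳ = ΣA·y / ΣA = 0.851623 in.
Transfer each piece to the centroidal x-axis using Ī + A·d² with d = y − 0.851623:
  vertical leg: d = 0.348377 in → contributes +0.793803 in⁴
  horizontal leg (remainder): d = -0.576623 in → contributes +0.285268 in⁴
Total I = 1.07907 in⁴.
Extreme fibre distance c = 1.54838 in; S = I/c = 0.696905 in³.

S_x ≈ 0.6969 in³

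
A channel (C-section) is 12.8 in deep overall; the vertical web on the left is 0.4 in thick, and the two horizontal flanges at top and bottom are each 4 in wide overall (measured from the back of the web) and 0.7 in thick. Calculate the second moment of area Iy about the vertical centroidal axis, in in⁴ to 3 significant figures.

Iy ≈ 15.7 in⁴

Treat the section as a set of non-overlapping primitives; coordinates are from the bounding-box lower-left.
Web: 0.4 × 12.8, A = 5.12 in², x = 0.2 in, Ī = 0.068267 in⁴.
Top flange (beyond web): 3.6 × 0.7, A = 2.52 in², x = 2.2 in, Ī = 2.7216 in⁴.
Bottom flange (beyond web): 3.6 × 0.7, A = 2.52 in², x = 2.2 in, Ī = 2.7216 in⁴.
Centroid: x̄ = ΣA·x / ΣA = 1.1921 in.
Transfer each piece to the vertical centroidal axis using Ī + A·d² with d = x − 1.1921:
  web: d = -0.99213 in → contributes +5.108 in⁴
  top flange (beyond web): d = 1.0079 in → contributes +5.2814 in⁴
  bottom flange (beyond web): d = 1.0079 in → contributes +5.2814 in⁴
Total I = 15.671 in⁴.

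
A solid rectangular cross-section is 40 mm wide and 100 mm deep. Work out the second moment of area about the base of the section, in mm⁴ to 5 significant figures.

The section: 40 × 100, A = 4 000 mm², y = 50 mm, Ī = 3 333 333 mm⁴.
Transfer it to the base of the section using Ī + A·d² with d = y − 0:
  the section: d = 50 mm → contributes +13 333 333 mm⁴
Total I = 13 333 333 mm⁴.

I_base ≈ 1.3333 × 10⁷ mm⁴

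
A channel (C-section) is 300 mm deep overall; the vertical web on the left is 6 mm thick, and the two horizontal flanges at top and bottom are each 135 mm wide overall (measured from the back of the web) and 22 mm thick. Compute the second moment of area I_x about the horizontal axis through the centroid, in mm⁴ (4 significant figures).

I_x ≈ 1.234 × 10⁸ mm⁴

Split into non-overlapping primitives; take the origin at the lower-left of the bounding box.
Web: 6 × 300, A = 1 800 mm², y = 150 mm, Ī = 13 500 000 mm⁴.
Top flange (beyond web): 129 × 22, A = 2 838 mm², y = 289 mm, Ī = 114 466 mm⁴.
Bottom flange (beyond web): 129 × 22, A = 2 838 mm², y = 11 mm, Ī = 114 466 mm⁴.
By symmetry the centroid is at mid-height, ȳ = 150 mm.
Transfer each piece to the horizontal axis through the centroid using Ī + A·d² with d = y − 150:
  web: d = 0 mm → contributes +13 500 000 mm⁴
  top flange (beyond web): d = 139 mm → contributes +54 947 464 mm⁴
  bottom flange (beyond web): d = -139 mm → contributes +54 947 464 mm⁴
Total I = 123 394 928 mm⁴.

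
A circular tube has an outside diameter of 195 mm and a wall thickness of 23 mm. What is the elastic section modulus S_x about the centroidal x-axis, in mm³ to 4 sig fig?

Treat the section as a set of non-overlapping primitives; coordinates are from the bounding-box lower-left.
Outer circle: ⌀195, A = 29864.8 mm², y = 97.5 mm, Ī = 70 975 481 mm⁴.
Bore (subtracted): ⌀149, A = 17436.6 mm², y = 97.5 mm, Ī = 24 194 406 mm⁴.
By symmetry the centroid is at mid-height, ȳ = 97.5 mm.
All pieces are centred on the centroidal x-axis, so I = ΣĪ (holes subtracted) = 46 781 075 mm⁴.
Extreme fibre distance c = 97.5 mm; S = I/c = 479 806 mm³.

S_x ≈ 4.798 × 10⁵ mm³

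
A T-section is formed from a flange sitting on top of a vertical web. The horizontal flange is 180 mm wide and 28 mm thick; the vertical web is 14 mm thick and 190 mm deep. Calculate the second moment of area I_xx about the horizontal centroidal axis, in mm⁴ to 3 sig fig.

Treat the section as a set of non-overlapping primitives; coordinates are from the bounding-box lower-left.
Flange: 180 × 28, A = 5 040 mm², y = 204 mm, Ī = 329 280 mm⁴.
Web: 14 × 190, A = 2 660 mm², y = 95 mm, Ī = 8 002 167 mm⁴.
Centroid: ȳ = ΣA·y / ΣA = 166.35 mm.
Transfer each piece to the horizontal centroidal axis using Ī + A·d² with d = y − 166.35:
  flange: d = 37.655 mm → contributes +7 475 319 mm⁴
  web: d = -71.345 mm → contributes +21 542 029 mm⁴
Total I = 29 017 348 mm⁴.

I_xx ≈ 2.90 × 10⁷ mm⁴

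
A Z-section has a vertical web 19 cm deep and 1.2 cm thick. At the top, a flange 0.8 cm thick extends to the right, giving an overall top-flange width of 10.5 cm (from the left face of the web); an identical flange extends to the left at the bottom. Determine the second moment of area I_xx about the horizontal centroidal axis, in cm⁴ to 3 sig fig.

Decompose the section into non-overlapping parts with the origin at the bottom-left of its bounding rectangle.
Web: 1.2 × 19, A = 22.8 cm², y = 9.5 cm, Ī = 685.9 cm⁴.
Top flange (beyond web): 9.3 × 0.8, A = 7.44 cm², y = 18.6 cm, Ī = 0.3968 cm⁴.
Bottom flange (beyond web): 9.3 × 0.8, A = 7.44 cm², y = 0.4 cm, Ī = 0.3968 cm⁴.
Centroid: ȳ = ΣA·y / ΣA = 9.5 cm.
Transfer each piece to the horizontal centroidal axis using Ī + A·d² with d = y − 9.5:
  web: d = 0 cm → contributes +685.9 cm⁴
  top flange (beyond web): d = 9.1 cm → contributes +616.5 cm⁴
  bottom flange (beyond web): d = -9.1 cm → contributes +616.5 cm⁴
Total I = 1918.9 cm⁴.

I_xx ≈ 1920 cm⁴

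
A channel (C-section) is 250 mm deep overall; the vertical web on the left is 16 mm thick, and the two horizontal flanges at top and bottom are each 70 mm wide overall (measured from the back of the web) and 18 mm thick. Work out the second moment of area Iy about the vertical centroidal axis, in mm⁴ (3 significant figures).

Iy ≈ 2.16 × 10⁶ mm⁴

Break the section into simple shapes (no overlaps), measuring from the bottom-left corner of the bounding box.
Web: 16 × 250, A = 4 000 mm², x = 8 mm, Ī = 85 333 mm⁴.
Top flange (beyond web): 54 × 18, A = 972 mm², x = 43 mm, Ī = 236 196 mm⁴.
Bottom flange (beyond web): 54 × 18, A = 972 mm², x = 43 mm, Ī = 236 196 mm⁴.
Centroid: x̄ = ΣA·x / ΣA = 19.447 mm.
Transfer each piece to the vertical centroidal axis using Ī + A·d² with d = x − 19.447:
  web: d = -11.447 mm → contributes +609 454 mm⁴
  top flange (beyond web): d = 23.553 mm → contributes +775 414 mm⁴
  bottom flange (beyond web): d = 23.553 mm → contributes +775 414 mm⁴
Total I = 2 160 283 mm⁴.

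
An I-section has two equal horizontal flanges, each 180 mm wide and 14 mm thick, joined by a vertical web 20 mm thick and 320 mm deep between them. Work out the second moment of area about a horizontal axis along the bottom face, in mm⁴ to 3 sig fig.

I_base ≈ 5.42 × 10⁸ mm⁴

Decompose the section into non-overlapping parts with the origin at the bottom-left of its bounding rectangle.
Bottom flange: 180 × 14, A = 2 520 mm², y = 7 mm, Ī = 41 160 mm⁴.
Web: 20 × 320, A = 6 400 mm², y = 174 mm, Ī = 54 613 333 mm⁴.
Top flange: 180 × 14, A = 2 520 mm², y = 341 mm, Ī = 41 160 mm⁴.
Transfer each piece to the bottom edge using Ī + A·d² with d = y − 0:
  bottom flange: d = 7 mm → contributes +164 640 mm⁴
  web: d = 174 mm → contributes +248 379 733 mm⁴
  top flange: d = 341 mm → contributes +293 069 280 mm⁴
Total I = 541 613 653 mm⁴.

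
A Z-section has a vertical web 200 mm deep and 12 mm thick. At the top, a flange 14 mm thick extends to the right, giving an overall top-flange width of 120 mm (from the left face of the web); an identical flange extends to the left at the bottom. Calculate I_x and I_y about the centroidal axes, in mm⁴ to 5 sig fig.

Treat the section as a set of non-overlapping primitives; coordinates are from the bounding-box lower-left.
Web: 12 × 200, A = 2 400 mm², y = 100 mm, Ī = 8 000 000 mm⁴.
Top flange (beyond web): 108 × 14, A = 1 512 mm², y = 193 mm, Ī = 24 696 mm⁴.
Bottom flange (beyond web): 108 × 14, A = 1 512 mm², y = 7 mm, Ī = 24 696 mm⁴.
Centroid: ȳ = ΣA·y / ΣA = 100 mm.
Transfer each piece to the centroidal x-axis using Ī + A·d² with d = y − 100:
  web: d = 0 mm → contributes +8 000 000 mm⁴
  top flange (beyond web): d = 93 mm → contributes +13 101 984 mm⁴
  bottom flange (beyond web): d = -93 mm → contributes +13 101 984 mm⁴
Total I = 34 203 968 mm⁴.
For the y-axis: x̄ = 114 mm.
Repeating about the centroidal y-axis gives I_y = 13 854 528 mm⁴.

I_x ≈ 3.4204 × 10⁷ mm⁴, I_y ≈ 1.3855 × 10⁷ mm⁴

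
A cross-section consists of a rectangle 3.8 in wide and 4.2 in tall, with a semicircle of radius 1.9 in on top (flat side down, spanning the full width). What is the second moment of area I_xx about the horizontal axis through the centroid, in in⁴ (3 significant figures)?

I_xx ≈ 60.2 in⁴

Treat the section as a set of non-overlapping primitives; coordinates are from the bounding-box lower-left.
Rectangular body: 3.8 × 4.2, A = 15.96 in², y = 2.1 in, Ī = 23.461 in⁴.
Semicircular cap: semicircle r = 1.9, A = 5.6706 in², y = 5.0064 in, Ī = 1.4304 in⁴.
Centroid: ȳ = ΣA·y / ΣA = 2.8619 in.
Transfer each piece to the horizontal axis through the centroid using Ī + A·d² with d = y − 2.8619:
  rectangular body: d = -0.76192 in → contributes +32.726 in⁴
  semicircular cap: d = 2.1445 in → contributes +27.508 in⁴
Total I = 60.234 in⁴.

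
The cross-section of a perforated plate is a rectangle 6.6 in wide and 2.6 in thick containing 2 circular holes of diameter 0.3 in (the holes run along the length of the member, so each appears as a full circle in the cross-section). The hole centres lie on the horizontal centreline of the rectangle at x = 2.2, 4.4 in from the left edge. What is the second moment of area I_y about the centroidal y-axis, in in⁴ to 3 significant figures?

I_y ≈ 62.1 in⁴

Decompose the section into non-overlapping parts with the origin at the bottom-left of its bounding rectangle.
Plate: 6.6 × 2.6, A = 17.16 in², x = 3.3 in, Ī = 62.291 in⁴.
Hole 1 (subtracted): ⌀0.3, A = 0.070686 in², x = 2.2 in, Ī = 0.00039761 in⁴.
Hole 2 (subtracted): ⌀0.3, A = 0.070686 in², x = 4.4 in, Ī = 0.00039761 in⁴.
By symmetry the centroid is at mid-width, x̄ = 3.3 in.
Transfer each piece to the centroidal y-axis using Ī + A·d² with d = x − 3.3:
  plate: d = 0 in → contributes +62.291 in⁴
  hole 1: d = -1.1 in → contributes −0.085927 in⁴
  hole 2: d = 1.1 in → contributes −0.085927 in⁴
Total I = 62.119 in⁴.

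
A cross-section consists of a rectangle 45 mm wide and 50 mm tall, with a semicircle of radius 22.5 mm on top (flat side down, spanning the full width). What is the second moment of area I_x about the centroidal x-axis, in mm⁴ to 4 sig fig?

I_x ≈ 1.198 × 10⁶ mm⁴

Treat the section as a set of non-overlapping primitives; coordinates are from the bounding-box lower-left.
Rectangular body: 45 × 50, A = 2 250 mm², y = 25 mm, Ī = 468 750 mm⁴.
Semicircular cap: semicircle r = 22.5, A = 795.216 mm², y = 59.5493 mm, Ī = 28129.5 mm⁴.
Centroid: ȳ = ΣA·y / ΣA = 34.0221 mm.
Transfer each piece to the centroidal x-axis using Ī + A·d² with d = y − 34.0221:
  rectangular body: d = -9.02207 mm → contributes +651 895 mm⁴
  semicircular cap: d = 25.5272 mm → contributes +546 323 mm⁴
Total I = 1 198 218 mm⁴.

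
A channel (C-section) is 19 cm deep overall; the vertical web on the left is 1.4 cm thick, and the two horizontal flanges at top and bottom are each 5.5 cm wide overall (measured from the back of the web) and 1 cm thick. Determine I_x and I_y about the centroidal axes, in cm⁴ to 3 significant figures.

Decompose the section into non-overlapping parts with the origin at the bottom-left of its bounding rectangle.
Web: 1.4 × 19, A = 26.6 cm², y = 9.5 cm, Ī = 800.22 cm⁴.
Top flange (beyond web): 4.1 × 1, A = 4.1 cm², y = 18.5 cm, Ī = 0.34167 cm⁴.
Bottom flange (beyond web): 4.1 × 1, A = 4.1 cm², y = 0.5 cm, Ī = 0.34167 cm⁴.
By symmetry the centroid is at mid-height, ȳ = 9.5 cm.
Transfer each piece to the centroidal x-axis using Ī + A·d² with d = y − 9.5:
  web: d = 0 cm → contributes +800.22 cm⁴
  top flange (beyond web): d = 9 cm → contributes +332.44 cm⁴
  bottom flange (beyond web): d = -9 cm → contributes +332.44 cm⁴
Total I = 1465.1 cm⁴.
For the y-axis: x̄ = 1.348 cm.
Repeating about the centroidal y-axis gives I_y = 63.232 cm⁴.

I_x ≈ 1470 cm⁴, I_y ≈ 63.2 cm⁴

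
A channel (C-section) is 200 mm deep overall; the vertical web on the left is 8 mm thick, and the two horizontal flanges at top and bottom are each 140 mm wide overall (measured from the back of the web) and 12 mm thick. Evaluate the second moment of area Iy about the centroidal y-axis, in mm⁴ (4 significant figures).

Treat the section as a set of non-overlapping primitives; coordinates are from the bounding-box lower-left.
Web: 8 × 200, A = 1 600 mm², x = 4 mm, Ī = 8533.33 mm⁴.
Top flange (beyond web): 132 × 12, A = 1 584 mm², x = 74 mm, Ī = 2 299 968 mm⁴.
Bottom flange (beyond web): 132 × 12, A = 1 584 mm², x = 74 mm, Ī = 2 299 968 mm⁴.
Centroid: x̄ = ΣA·x / ΣA = 50.5101 mm.
Transfer each piece to the centroidal y-axis using Ī + A·d² with d = x − 50.5101:
  web: d = -46.5101 mm → contributes +3 469 631 mm⁴
  top flange (beyond web): d = 23.4899 mm → contributes +3 173 983 mm⁴
  bottom flange (beyond web): d = 23.4899 mm → contributes +3 173 983 mm⁴
Total I = 9 817 597 mm⁴.

Iy ≈ 9.818 × 10⁶ mm⁴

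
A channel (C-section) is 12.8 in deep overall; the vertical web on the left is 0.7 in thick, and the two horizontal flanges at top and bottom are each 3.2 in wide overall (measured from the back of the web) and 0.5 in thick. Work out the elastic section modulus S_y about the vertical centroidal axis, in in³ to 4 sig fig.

Break the section into simple shapes (no overlaps), measuring from the bottom-left corner of the bounding box.
Web: 0.7 × 12.8, A = 8.96 in², x = 0.35 in, Ī = 0.365867 in⁴.
Top flange (beyond web): 2.5 × 0.5, A = 1.25 in², x = 1.95 in, Ī = 0.651042 in⁴.
Bottom flange (beyond web): 2.5 × 0.5, A = 1.25 in², x = 1.95 in, Ī = 0.651042 in⁴.
Centroid: x̄ = ΣA·x / ΣA = 0.69904 in.
Transfer each piece to the vertical centroidal axis using Ī + A·d² with d = x − 0.69904:
  web: d = -0.34904 in → contributes +1.45745 in⁴
  top flange (beyond web): d = 1.25096 in → contributes +2.60717 in⁴
  bottom flange (beyond web): d = 1.25096 in → contributes +2.60717 in⁴
Total I = 6.67179 in⁴.
Extreme fibre distance c = 2.50096 in; S = I/c = 2.66769 in³.

S_y ≈ 2.668 in³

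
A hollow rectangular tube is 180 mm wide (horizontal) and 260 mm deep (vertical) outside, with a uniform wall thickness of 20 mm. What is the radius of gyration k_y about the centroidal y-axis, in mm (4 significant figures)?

Treat the section as a set of non-overlapping primitives; coordinates are from the bounding-box lower-left.
Outer rectangle: 180 × 260, A = 46 800 mm², x = 90 mm, Ī = 126 360 000 mm⁴.
Inner void (subtracted): 140 × 220, A = 30 800 mm², x = 90 mm, Ī = 50 306 667 mm⁴.
By symmetry the centroid is at mid-width, x̄ = 90 mm.
All pieces are centred on the centroidal y-axis, so I = ΣĪ (holes subtracted) = 76 053 333 mm⁴.
Radius of gyration: k = √(I/A) = √(76 053 333 / 16 000) = 68.9444 mm.

k_y ≈ 68.94 mm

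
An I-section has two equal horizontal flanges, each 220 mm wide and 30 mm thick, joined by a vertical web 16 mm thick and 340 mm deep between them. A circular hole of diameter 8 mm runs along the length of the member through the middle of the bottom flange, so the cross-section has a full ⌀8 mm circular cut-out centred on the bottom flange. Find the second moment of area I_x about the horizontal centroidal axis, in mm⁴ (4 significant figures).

Treat the section as a set of non-overlapping primitives; coordinates are from the bounding-box lower-left.
Bottom flange: 220 × 30, A = 6 600 mm², y = 15 mm, Ī = 495 000 mm⁴.
Web: 16 × 340, A = 5 440 mm², y = 200 mm, Ī = 52 405 333 mm⁴.
Top flange: 220 × 30, A = 6 600 mm², y = 385 mm, Ī = 495 000 mm⁴.
Hole (subtracted): ⌀8, A = 50.2655 mm², y = 15 mm, Ī = 201.062 mm⁴.
Centroid: ȳ = ΣA·y / ΣA = 200.5 mm.
Transfer each piece to the horizontal centroidal axis using Ī + A·d² with d = y − 200.5:
  bottom flange: d = -185.5 mm → contributes +227 603 209 mm⁴
  web: d = -0.500228 mm → contributes +52 406 695 mm⁴
  top flange: d = 184.5 mm → contributes +225 160 094 mm⁴
  hole: d = -185.5 mm → contributes −1 729 853 mm⁴
Total I = 503 440 144 mm⁴.

I_x ≈ 5.034 × 10⁸ mm⁴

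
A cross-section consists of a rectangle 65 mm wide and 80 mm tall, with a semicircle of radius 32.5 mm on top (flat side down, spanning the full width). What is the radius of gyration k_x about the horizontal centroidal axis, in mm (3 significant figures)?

Split into non-overlapping primitives; take the origin at the lower-left of the bounding box.
Rectangular body: 65 × 80, A = 5 200 mm², y = 40 mm, Ī = 2 773 333 mm⁴.
Semicircular cap: semicircle r = 32.5, A = 1659.2 mm², y = 93.793 mm, Ī = 122 452 mm⁴.
Centroid: ȳ = ΣA·y / ΣA = 53.012 mm.
Transfer each piece to the horizontal centroidal axis using Ī + A·d² with d = y − 53.012:
  rectangular body: d = -13.012 mm → contributes +3 653 762 mm⁴
  semicircular cap: d = 40.781 mm → contributes +2 881 827 mm⁴
Total I = 6 535 588 mm⁴.
Radius of gyration: k = √(I/A) = √(6 535 588 / 6859.2) = 30.868 mm.

k_x ≈ 30.9 mm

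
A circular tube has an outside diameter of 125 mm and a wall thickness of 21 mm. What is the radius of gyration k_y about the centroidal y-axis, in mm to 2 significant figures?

Split into non-overlapping primitives; take the origin at the lower-left of the bounding box.
Outer circle: ⌀125, A = 12 272 mm², x = 62.5 mm, Ī = 11 984 225 mm⁴.
Bore (subtracted): ⌀83, A = 5 411 mm², x = 62.5 mm, Ī = 2 329 605 mm⁴.
By symmetry the centroid is at mid-width, x̄ = 62.5 mm.
All pieces are centred on the centroidal y-axis, so I = ΣĪ (holes subtracted) = 9 654 620 mm⁴.
Radius of gyration: k = √(I/A) = √(9 654 620 / 6 861) = 37.51 mm.

k_y ≈ 38 mm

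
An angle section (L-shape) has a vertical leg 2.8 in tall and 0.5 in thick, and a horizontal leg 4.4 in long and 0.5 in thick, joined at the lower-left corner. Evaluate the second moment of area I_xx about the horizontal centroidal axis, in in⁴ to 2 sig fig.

Break the section into simple shapes (no overlaps), measuring from the bottom-left corner of the bounding box.
Vertical leg: 0.5 × 2.8, A = 1.4 in², y = 1.4 in, Ī = 0.9147 in⁴.
Horizontal leg (remainder): 3.9 × 0.5, A = 1.95 in², y = 0.25 in, Ī = 0.04063 in⁴.
Centroid: ȳ = ΣA·y / ΣA = 0.7306 in.
Transfer each piece to the horizontal centroidal axis using Ī + A·d² with d = y − 0.7306:
  vertical leg: d = 0.6694 in → contributes +1.542 in⁴
  horizontal leg (remainder): d = -0.4806 in → contributes +0.491 in⁴
Total I = 2.033 in⁴.

I_xx ≈ 2.0 in⁴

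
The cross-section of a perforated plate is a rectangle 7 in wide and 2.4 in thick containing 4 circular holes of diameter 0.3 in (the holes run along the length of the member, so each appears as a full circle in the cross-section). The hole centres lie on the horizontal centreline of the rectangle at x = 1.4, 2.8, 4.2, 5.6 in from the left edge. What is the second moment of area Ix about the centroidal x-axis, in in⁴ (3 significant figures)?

Break the section into simple shapes (no overlaps), measuring from the bottom-left corner of the bounding box.
Plate: 7 × 2.4, A = 16.8 in², y = 1.2 in, Ī = 8.064 in⁴.
Hole 1 (subtracted): ⌀0.3, A = 0.070686 in², y = 1.2 in, Ī = 0.00039761 in⁴.
Hole 2 (subtracted): ⌀0.3, A = 0.070686 in², y = 1.2 in, Ī = 0.00039761 in⁴.
Hole 3 (subtracted): ⌀0.3, A = 0.070686 in², y = 1.2 in, Ī = 0.00039761 in⁴.
Hole 4 (subtracted): ⌀0.3, A = 0.070686 in², y = 1.2 in, Ī = 0.00039761 in⁴.
By symmetry the centroid is at mid-height, ȳ = 1.2 in.
All pieces are centred on the centroidal x-axis, so I = ΣĪ (holes subtracted) = 8.0624 in⁴.

Ix ≈ 8.06 in⁴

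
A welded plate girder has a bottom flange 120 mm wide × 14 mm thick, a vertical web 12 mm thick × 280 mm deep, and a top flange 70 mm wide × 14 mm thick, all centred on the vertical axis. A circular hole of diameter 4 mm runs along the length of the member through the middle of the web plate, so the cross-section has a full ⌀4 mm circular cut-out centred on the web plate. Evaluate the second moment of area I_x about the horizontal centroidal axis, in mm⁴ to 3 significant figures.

Decompose the section into non-overlapping parts with the origin at the bottom-left of its bounding rectangle.
Bottom plate: 120 × 14, A = 1 680 mm², y = 7 mm, Ī = 27 440 mm⁴.
Web plate: 12 × 280, A = 3 360 mm², y = 154 mm, Ī = 21 952 000 mm⁴.
Top plate: 70 × 14, A = 980 mm², y = 301 mm, Ī = 16 007 mm⁴.
Hole (subtracted): ⌀4, A = 12.566 mm², y = 154 mm, Ī = 12.566 mm⁴.
Centroid: ȳ = ΣA·y / ΣA = 136.87 mm.
Transfer each piece to the horizontal centroidal axis using Ī + A·d² with d = y − 136.87:
  bottom plate: d = -129.87 mm → contributes +28 363 217 mm⁴
  web plate: d = 17.129 mm → contributes +22 937 807 mm⁴
  top plate: d = 164.13 mm → contributes +26 415 497 mm⁴
  hole: d = 17.129 mm → contributes −3699.5 mm⁴
Total I = 77 712 823 mm⁴.

I_x ≈ 7.77 × 10⁷ mm⁴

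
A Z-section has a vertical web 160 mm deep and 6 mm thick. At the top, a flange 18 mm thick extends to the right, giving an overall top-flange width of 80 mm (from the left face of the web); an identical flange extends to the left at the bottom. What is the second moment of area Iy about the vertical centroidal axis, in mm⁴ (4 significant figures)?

Treat the section as a set of non-overlapping primitives; coordinates are from the bounding-box lower-left.
Web: 6 × 160, A = 960 mm², x = 77 mm, Ī = 2 880 mm⁴.
Top flange (beyond web): 74 × 18, A = 1 332 mm², x = 117 mm, Ī = 607 836 mm⁴.
Bottom flange (beyond web): 74 × 18, A = 1 332 mm², x = 37 mm, Ī = 607 836 mm⁴.
Centroid: x̄ = ΣA·x / ΣA = 77 mm.
Transfer each piece to the vertical centroidal axis using Ī + A·d² with d = x − 77:
  web: d = 0 mm → contributes +2 880 mm⁴
  top flange (beyond web): d = 40 mm → contributes +2 739 036 mm⁴
  bottom flange (beyond web): d = -40 mm → contributes +2 739 036 mm⁴
Total I = 5 480 952 mm⁴.

Iy ≈ 5.481 × 10⁶ mm⁴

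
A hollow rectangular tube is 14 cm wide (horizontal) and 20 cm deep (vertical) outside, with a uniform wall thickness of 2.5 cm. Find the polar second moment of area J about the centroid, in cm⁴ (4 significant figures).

Break the section into simple shapes (no overlaps), measuring from the bottom-left corner of the bounding box.
Outer rectangle: 14 × 20, A = 280 cm², y = 10 cm, Ī = 9333.33 cm⁴.
Inner void (subtracted): 9 × 15, A = 135 cm², y = 10 cm, Ī = 2531.25 cm⁴.
By symmetry the centroid is at mid-height, ȳ = 10 cm.
All pieces are centred on the centroidal x-axis, so I = ΣĪ (holes subtracted) = 6802.08 cm⁴.
Repeating about the centroidal y-axis gives I_y = 3662.08 cm⁴.
Polar second moment: J = I_x + I_y = 10464.2 cm⁴.

J ≈ 1.046 × 10⁴ cm⁴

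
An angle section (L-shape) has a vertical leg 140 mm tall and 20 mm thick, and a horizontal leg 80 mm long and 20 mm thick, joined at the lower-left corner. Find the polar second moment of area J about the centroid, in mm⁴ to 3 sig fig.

J ≈ 9.43 × 10⁶ mm⁴

Decompose the section into non-overlapping parts with the origin at the bottom-left of its bounding rectangle.
Vertical leg: 20 × 140, A = 2 800 mm², y = 70 mm, Ī = 4 573 333 mm⁴.
Horizontal leg (remainder): 60 × 20, A = 1 200 mm², y = 10 mm, Ī = 40 000 mm⁴.
Centroid: ȳ = ΣA·y / ΣA = 52 mm.
Transfer each piece to the centroidal x-axis using Ī + A·d² with d = y − 52:
  vertical leg: d = 18 mm → contributes +5 480 533 mm⁴
  horizontal leg (remainder): d = -42 mm → contributes +2 156 800 mm⁴
Total I = 7 637 333 mm⁴.
For the y-axis: x̄ = 22 mm.
Repeating about the centroidal y-axis gives I_y = 1 797 333 mm⁴.
Polar second moment: J = I_x + I_y = 9 434 667 mm⁴.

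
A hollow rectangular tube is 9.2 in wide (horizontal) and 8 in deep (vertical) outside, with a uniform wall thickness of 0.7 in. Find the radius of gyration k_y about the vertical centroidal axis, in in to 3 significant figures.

k_y ≈ 3.42 in

Split into non-overlapping primitives; take the origin at the lower-left of the bounding box.
Outer rectangle: 9.2 × 8, A = 73.6 in², x = 4.6 in, Ī = 519.13 in⁴.
Inner void (subtracted): 7.8 × 6.6, A = 51.48 in², x = 4.6 in, Ī = 261 in⁴.
By symmetry the centroid is at mid-width, x̄ = 4.6 in.
All pieces are centred on the vertical centroidal axis, so I = ΣĪ (holes subtracted) = 258.12 in⁴.
Radius of gyration: k = √(I/A) = √(258.12 / 22.12) = 3.416 in.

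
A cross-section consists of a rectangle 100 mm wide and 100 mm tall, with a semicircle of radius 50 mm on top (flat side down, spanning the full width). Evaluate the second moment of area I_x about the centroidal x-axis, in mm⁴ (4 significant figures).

I_x ≈ 2.332 × 10⁷ mm⁴

Break the section into simple shapes (no overlaps), measuring from the bottom-left corner of the bounding box.
Rectangular body: 100 × 100, A = 10 000 mm², y = 50 mm, Ī = 8 333 333 mm⁴.
Semicircular cap: semicircle r = 50, A = 3926.99 mm², y = 121.221 mm, Ī = 685 981 mm⁴.
Centroid: ȳ = ΣA·y / ΣA = 70.0821 mm.
Transfer each piece to the centroidal x-axis using Ī + A·d² with d = y − 70.0821:
  rectangular body: d = -20.0821 mm → contributes +12 366 231 mm⁴
  semicircular cap: d = 51.1386 mm → contributes +10 955 670 mm⁴
Total I = 23 321 901 mm⁴.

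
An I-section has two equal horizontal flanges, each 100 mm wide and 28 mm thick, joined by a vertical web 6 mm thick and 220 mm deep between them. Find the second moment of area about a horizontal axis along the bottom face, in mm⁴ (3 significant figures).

I_base ≈ 2.24 × 10⁸ mm⁴

Decompose the section into non-overlapping parts with the origin at the bottom-left of its bounding rectangle.
Bottom flange: 100 × 28, A = 2 800 mm², y = 14 mm, Ī = 182 933 mm⁴.
Web: 6 × 220, A = 1 320 mm², y = 138 mm, Ī = 5 324 000 mm⁴.
Top flange: 100 × 28, A = 2 800 mm², y = 262 mm, Ī = 182 933 mm⁴.
Transfer each piece to the bottom edge using Ī + A·d² with d = y − 0:
  bottom flange: d = 14 mm → contributes +731 733 mm⁴
  web: d = 138 mm → contributes +30 462 080 mm⁴
  top flange: d = 262 mm → contributes +192 386 133 mm⁴
Total I = 223 579 947 mm⁴.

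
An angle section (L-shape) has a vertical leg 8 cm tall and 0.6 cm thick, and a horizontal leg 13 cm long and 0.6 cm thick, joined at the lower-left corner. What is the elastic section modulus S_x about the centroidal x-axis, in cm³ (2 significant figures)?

S_x ≈ 11 cm³

Treat the section as a set of non-overlapping primitives; coordinates are from the bounding-box lower-left.
Vertical leg: 0.6 × 8, A = 4.8 cm², y = 4 cm, Ī = 25.6 cm⁴.
Horizontal leg (remainder): 12.4 × 0.6, A = 7.44 cm², y = 0.3 cm, Ī = 0.2232 cm⁴.
Centroid: ȳ = ΣA·y / ΣA = 1.751 cm.
Transfer each piece to the centroidal x-axis using Ī + A·d² with d = y − 1.751:
  vertical leg: d = 2.249 cm → contributes +49.88 cm⁴
  horizontal leg (remainder): d = -1.451 cm → contributes +15.89 cm⁴
Total I = 65.77 cm⁴.
Extreme fibre distance c = 6.249 cm; S = I/c = 10.52 cm³.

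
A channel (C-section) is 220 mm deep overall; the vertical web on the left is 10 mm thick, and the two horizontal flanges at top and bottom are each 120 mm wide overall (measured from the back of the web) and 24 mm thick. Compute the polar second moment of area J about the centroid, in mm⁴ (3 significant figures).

Break the section into simple shapes (no overlaps), measuring from the bottom-left corner of the bounding box.
Web: 10 × 220, A = 2 200 mm², y = 110 mm, Ī = 8 873 333 mm⁴.
Top flange (beyond web): 110 × 24, A = 2 640 mm², y = 208 mm, Ī = 126 720 mm⁴.
Bottom flange (beyond web): 110 × 24, A = 2 640 mm², y = 12 mm, Ī = 126 720 mm⁴.
By symmetry the centroid is at mid-height, ȳ = 110 mm.
Transfer each piece to the centroidal x-axis using Ī + A·d² with d = y − 110:
  web: d = 0 mm → contributes +8 873 333 mm⁴
  top flange (beyond web): d = 98 mm → contributes +25 481 280 mm⁴
  bottom flange (beyond web): d = -98 mm → contributes +25 481 280 mm⁴
Total I = 59 835 893 mm⁴.
For the y-axis: x̄ = 47.353 mm.
Repeating about the centroidal y-axis gives I_y = 10 932 922 mm⁴.
Polar second moment: J = I_x + I_y = 70 768 815 mm⁴.

J ≈ 7.08 × 10⁷ mm⁴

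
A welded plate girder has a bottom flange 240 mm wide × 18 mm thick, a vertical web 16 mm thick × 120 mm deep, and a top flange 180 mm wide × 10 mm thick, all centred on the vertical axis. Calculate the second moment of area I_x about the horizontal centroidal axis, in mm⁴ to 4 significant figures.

Split into non-overlapping primitives; take the origin at the lower-left of the bounding box.
Bottom plate: 240 × 18, A = 4 320 mm², y = 9 mm, Ī = 116 640 mm⁴.
Web plate: 16 × 120, A = 1 920 mm², y = 78 mm, Ī = 2 304 000 mm⁴.
Top plate: 180 × 10, A = 1 800 mm², y = 143 mm, Ī = 15 000 mm⁴.
Centroid: ȳ = ΣA·y / ΣA = 55.4776 mm.
Transfer each piece to the horizontal centroidal axis using Ī + A·d² with d = y − 55.4776:
  bottom plate: d = -46.4776 mm → contributes +9 448 568 mm⁴
  web plate: d = 22.5224 mm → contributes +3 277 935 mm⁴
  top plate: d = 87.5224 mm → contributes +13 803 303 mm⁴
Total I = 26 529 806 mm⁴.

I_x ≈ 2.653 × 10⁷ mm⁴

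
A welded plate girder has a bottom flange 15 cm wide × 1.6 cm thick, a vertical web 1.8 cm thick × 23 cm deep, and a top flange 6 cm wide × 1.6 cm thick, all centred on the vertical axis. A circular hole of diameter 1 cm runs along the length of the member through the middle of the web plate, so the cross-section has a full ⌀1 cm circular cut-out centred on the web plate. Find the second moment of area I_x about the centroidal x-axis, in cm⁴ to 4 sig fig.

I_x ≈ 6493 cm⁴

Treat the section as a set of non-overlapping primitives; coordinates are from the bounding-box lower-left.
Bottom plate: 15 × 1.6, A = 24 cm², y = 0.8 cm, Ī = 5.12 cm⁴.
Web plate: 1.8 × 23, A = 41.4 cm², y = 13.1 cm, Ī = 1825.05 cm⁴.
Top plate: 6 × 1.6, A = 9.6 cm², y = 25.4 cm, Ī = 2.048 cm⁴.
Hole (subtracted): ⌀1, A = 0.785398 cm², y = 13.1 cm, Ī = 0.0490874 cm⁴.
Centroid: ȳ = ΣA·y / ΣA = 10.7134 cm.
Transfer each piece to the centroidal x-axis using Ī + A·d² with d = y − 10.7134:
  bottom plate: d = -9.91341 cm → contributes +2363.74 cm⁴
  web plate: d = 2.38659 cm → contributes +2060.86 cm⁴
  top plate: d = 14.6866 cm → contributes +2072.73 cm⁴
  hole: d = 2.38659 cm → contributes −4.52258 cm⁴
Total I = 6492.8 cm⁴.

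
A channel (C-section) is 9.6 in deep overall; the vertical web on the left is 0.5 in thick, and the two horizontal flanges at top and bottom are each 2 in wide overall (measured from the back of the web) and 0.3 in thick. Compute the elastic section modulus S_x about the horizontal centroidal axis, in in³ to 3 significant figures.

S_x ≈ 11.7 in³

Treat the section as a set of non-overlapping primitives; coordinates are from the bounding-box lower-left.
Web: 0.5 × 9.6, A = 4.8 in², y = 4.8 in, Ī = 36.864 in⁴.
Top flange (beyond web): 1.5 × 0.3, A = 0.45 in², y = 9.45 in, Ī = 0.003375 in⁴.
Bottom flange (beyond web): 1.5 × 0.3, A = 0.45 in², y = 0.15 in, Ī = 0.003375 in⁴.
By symmetry the centroid is at mid-height, ȳ = 4.8 in.
Transfer each piece to the horizontal centroidal axis using Ī + A·d² with d = y − 4.8:
  web: d = 0 in → contributes +36.864 in⁴
  top flange (beyond web): d = 4.65 in → contributes +9.7335 in⁴
  bottom flange (beyond web): d = -4.65 in → contributes +9.7335 in⁴
Total I = 56.331 in⁴.
Extreme fibre distance c = 4.8 in; S = I/c = 11.736 in³.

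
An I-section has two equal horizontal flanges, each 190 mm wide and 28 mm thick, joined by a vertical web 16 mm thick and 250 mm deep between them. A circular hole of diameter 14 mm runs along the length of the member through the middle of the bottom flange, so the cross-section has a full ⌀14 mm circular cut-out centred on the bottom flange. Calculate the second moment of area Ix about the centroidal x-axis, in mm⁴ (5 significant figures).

Decompose the section into non-overlapping parts with the origin at the bottom-left of its bounding rectangle.
Bottom flange: 190 × 28, A = 5 320 mm², y = 14 mm, Ī = 347573.3 mm⁴.
Web: 16 × 250, A = 4 000 mm², y = 153 mm, Ī = 20 833 333 mm⁴.
Top flange: 190 × 28, A = 5 320 mm², y = 292 mm, Ī = 347573.3 mm⁴.
Hole (subtracted): ⌀14, A = 153.938 mm², y = 14 mm, Ī = 1885.741 mm⁴.
Centroid: ȳ = ΣA·y / ΣA = 154.4771 mm.
Transfer each piece to the centroidal x-axis using Ī + A·d² with d = y − 154.4771:
  bottom flange: d = -140.4771 mm → contributes +105 331 475 mm⁴
  web: d = -1.477102 mm → contributes +20 842 061 mm⁴
  top flange: d = 137.5229 mm → contributes +100 962 326 mm⁴
  hole: d = -140.4771 mm → contributes −3 039 671 mm⁴
Total I = 224 096 191 mm⁴.

Ix ≈ 2.2410 × 10⁸ mm⁴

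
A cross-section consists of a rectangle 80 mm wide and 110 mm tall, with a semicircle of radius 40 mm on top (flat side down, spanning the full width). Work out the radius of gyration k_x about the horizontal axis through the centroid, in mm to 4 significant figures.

Split into non-overlapping primitives; take the origin at the lower-left of the bounding box.
Rectangular body: 80 × 110, A = 8 800 mm², y = 55 mm, Ī = 8 873 333 mm⁴.
Semicircular cap: semicircle r = 40, A = 2513.27 mm², y = 126.977 mm, Ī = 280 978 mm⁴.
Centroid: ȳ = ΣA·y / ΣA = 70.9898 mm.
Transfer each piece to the horizontal axis through the centroid using Ī + A·d² with d = y − 70.9898:
  rectangular body: d = -15.9898 mm → contributes +11 123 256 mm⁴
  semicircular cap: d = 55.9867 mm → contributes +8 158 876 mm⁴
Total I = 19 282 132 mm⁴.
Radius of gyration: k = √(I/A) = √(19 282 132 / 11313.3) = 41.2842 mm.

k_x ≈ 41.28 mm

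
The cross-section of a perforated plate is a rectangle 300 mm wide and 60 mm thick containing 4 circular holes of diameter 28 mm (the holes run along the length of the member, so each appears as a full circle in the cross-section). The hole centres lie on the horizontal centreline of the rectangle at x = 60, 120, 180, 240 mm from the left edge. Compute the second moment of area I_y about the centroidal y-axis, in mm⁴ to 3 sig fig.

Treat the section as a set of non-overlapping primitives; coordinates are from the bounding-box lower-left.
Plate: 300 × 60, A = 18 000 mm², x = 150 mm, Ī = 135 000 000 mm⁴.
Hole 1 (subtracted): ⌀28, A = 615.75 mm², x = 60 mm, Ī = 30 172 mm⁴.
Hole 2 (subtracted): ⌀28, A = 615.75 mm², x = 120 mm, Ī = 30 172 mm⁴.
Hole 3 (subtracted): ⌀28, A = 615.75 mm², x = 180 mm, Ī = 30 172 mm⁴.
Hole 4 (subtracted): ⌀28, A = 615.75 mm², x = 240 mm, Ī = 30 172 mm⁴.
By symmetry the centroid is at mid-width, x̄ = 150 mm.
Transfer each piece to the centroidal y-axis using Ī + A·d² with d = x − 150:
  plate: d = 0 mm → contributes +135 000 000 mm⁴
  hole 1: d = -90 mm → contributes −5 017 764 mm⁴
  hole 2: d = -30 mm → contributes −584 349 mm⁴
  hole 3: d = 30 mm → contributes −584 349 mm⁴
  hole 4: d = 90 mm → contributes −5 017 764 mm⁴
Total I = 123 795 774 mm⁴.

I_y ≈ 1.24 × 10⁸ mm⁴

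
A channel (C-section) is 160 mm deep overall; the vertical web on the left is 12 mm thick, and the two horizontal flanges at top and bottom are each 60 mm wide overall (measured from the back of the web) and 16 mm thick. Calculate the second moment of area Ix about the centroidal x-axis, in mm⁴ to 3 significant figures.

Ix ≈ 1.21 × 10⁷ mm⁴

Treat the section as a set of non-overlapping primitives; coordinates are from the bounding-box lower-left.
Web: 12 × 160, A = 1 920 mm², y = 80 mm, Ī = 4 096 000 mm⁴.
Top flange (beyond web): 48 × 16, A = 768 mm², y = 152 mm, Ī = 16 384 mm⁴.
Bottom flange (beyond web): 48 × 16, A = 768 mm², y = 8 mm, Ī = 16 384 mm⁴.
By symmetry the centroid is at mid-height, ȳ = 80 mm.
Transfer each piece to the centroidal x-axis using Ī + A·d² with d = y − 80:
  web: d = 0 mm → contributes +4 096 000 mm⁴
  top flange (beyond web): d = 72 mm → contributes +3 997 696 mm⁴
  bottom flange (beyond web): d = -72 mm → contributes +3 997 696 mm⁴
Total I = 12 091 392 mm⁴.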